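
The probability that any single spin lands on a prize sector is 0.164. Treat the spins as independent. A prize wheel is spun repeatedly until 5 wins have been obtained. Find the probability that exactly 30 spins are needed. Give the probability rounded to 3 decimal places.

0.032

Y = trial on which the fifth success occurs; negative binomial, r=5, p=0.164.
P(Y=30) = C(29,4) · p^5 · (1−p)^25
= 23751 · 0.00011864 · 0.011354 = 0.03199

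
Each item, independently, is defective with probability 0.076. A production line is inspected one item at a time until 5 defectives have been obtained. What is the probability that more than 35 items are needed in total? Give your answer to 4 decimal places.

Needing more than 35 items ⇔ fewer than 5 successes in the first 35. With X ~ Binomial(35, 0.076), P(Y > 35) = P(X ≤ 4).
  k=0: C(35,0)·0.076^0·0.924^35 = 0.062881
  k=1: C(35,1)·0.076^1·0.924^34 = 0.181021
  k=2: C(35,2)·0.076^2·0.924^33 = 0.253116
  k=3: C(35,3)·0.076^3·0.924^32 = 0.229010
  k=4: C(35,4)·0.076^4·0.924^31 = 0.150690
P(X ≤ 4) = 0.876717

0.8767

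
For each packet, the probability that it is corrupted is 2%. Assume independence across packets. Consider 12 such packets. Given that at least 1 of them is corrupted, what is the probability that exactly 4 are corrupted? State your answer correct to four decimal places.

X ~ Binomial(12, 0.02). Want P(X=4 | X≥1) = P(X=4) / P(X≥1).
P(X=4) = C(12,4)·0.02^4·0.98^8 = 0.000067
P(X≥1) = 1 − 0.784717 = 0.215283
Ratio = 0.000067 / 0.215283 = 0.000313

0.0003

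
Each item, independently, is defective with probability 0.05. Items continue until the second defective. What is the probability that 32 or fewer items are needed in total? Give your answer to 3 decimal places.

Finishing within 32 items ⇔ at least 2 successes in the first 32. With X ~ Binomial(32, 0.05), P(Y ≤ 32) = 1 − P(X ≤ 1).
  k=0: C(32,0)·0.05^0·0.95^32 = 0.19371
  k=1: C(32,1)·0.05^1·0.95^31 = 0.32625
1 − 0.51996 = 0.48004

0.480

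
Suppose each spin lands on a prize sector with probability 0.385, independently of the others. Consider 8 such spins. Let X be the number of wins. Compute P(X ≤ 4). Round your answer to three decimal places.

X ~ Binomial(8, 0.385); P(X ≤ 4) = Σ C(8,k) p^k (1−p)^(8−k) over k:
  k=0: C(8,0)·0.385^0·0.615^8 = 0.02046
  k=1: C(8,1)·0.385^1·0.615^7 = 0.10249
  k=2: C(8,2)·0.385^2·0.615^6 = 0.22456
  k=3: C(8,3)·0.385^3·0.615^5 = 0.28115
  k=4: C(8,4)·0.385^4·0.615^4 = 0.22001
Total = 0.84868

0.849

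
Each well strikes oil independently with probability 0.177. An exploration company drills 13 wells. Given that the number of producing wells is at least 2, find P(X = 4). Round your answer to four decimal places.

0.1741

X ~ Binomial(13, 0.177). Want P(X=4 | X≥2) = P(X=4) / P(X≥2).
P(X=4) = C(13,4)·0.177^4·0.823^9 = 0.121562
P(X≥2) = 1 − 0.079469 − 0.222185 = 0.698346
Ratio = 0.121562 / 0.698346 = 0.174071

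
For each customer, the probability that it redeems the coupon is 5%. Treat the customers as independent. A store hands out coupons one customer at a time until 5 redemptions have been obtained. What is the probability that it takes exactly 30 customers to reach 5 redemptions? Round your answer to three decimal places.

Y = trial on which the fifth success occurs; negative binomial, r=5, p=0.05.
P(Y=30) = C(29,4) · p^5 · (1−p)^25
= 23751 · 3.125e-07 · 0.27739 = 0.00206

0.002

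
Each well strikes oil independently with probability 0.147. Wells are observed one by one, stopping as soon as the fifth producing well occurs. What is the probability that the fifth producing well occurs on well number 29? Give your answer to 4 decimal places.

0.0309

Y = trial on which the fifth success occurs; negative binomial, r=5, p=0.147.
P(Y=29) = C(28,4) · p^5 · (1−p)^24
= 20475 · 6.8641e-05 · 0.022018 = 0.030945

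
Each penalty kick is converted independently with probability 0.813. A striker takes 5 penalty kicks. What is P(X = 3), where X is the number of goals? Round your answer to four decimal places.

0.1879

X ~ Binomial(n=5, p=0.813).
P(X=3) = C(5,3) · p^3 · (1−p)^2
= 10 · 0.53737 · 0.034969 = 0.187912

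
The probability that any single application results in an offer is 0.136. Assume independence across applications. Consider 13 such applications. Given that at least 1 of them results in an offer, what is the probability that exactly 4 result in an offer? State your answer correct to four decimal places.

X ~ Binomial(13, 0.136). Want P(X=4 | X≥1) = P(X=4) / P(X≥1).
P(X=4) = C(13,4)·0.136^4·0.864^9 = 0.065627
P(X≥1) = 1 − 0.149513 = 0.850487
Ratio = 0.065627 / 0.850487 = 0.077165

0.0772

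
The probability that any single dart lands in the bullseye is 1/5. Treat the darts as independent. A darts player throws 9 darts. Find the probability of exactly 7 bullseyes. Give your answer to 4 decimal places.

0.0003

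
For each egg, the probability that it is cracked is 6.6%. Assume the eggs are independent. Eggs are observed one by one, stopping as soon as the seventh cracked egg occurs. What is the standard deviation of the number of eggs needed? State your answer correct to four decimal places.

Y = total eggs until the seventh success; negative binomial with r=7, p=0.066.
SD(Y) = √[r(1−p)/p²] = √(1500.918274) = 38.741687

38.7417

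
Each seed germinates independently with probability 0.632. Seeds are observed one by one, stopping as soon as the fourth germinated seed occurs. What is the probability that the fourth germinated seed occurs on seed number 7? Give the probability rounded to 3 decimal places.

Y = trial on which the fourth success occurs; negative binomial, r=4, p=0.632.
P(Y=7) = C(6,3) · p^4 · (1−p)^3
= 20 · 0.15954 · 0.049836 = 0.15902

0.159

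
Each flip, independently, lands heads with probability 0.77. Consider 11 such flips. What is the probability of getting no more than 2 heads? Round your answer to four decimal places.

0.0001

X ~ Binomial(11, 0.77); P(X ≤ 2) = Σ C(11,k) p^k (1−p)^(11−k) over k:
  k=0: C(11,0)·0.77^0·0.23^11 = 0.000000
  k=1: C(11,1)·0.77^1·0.23^10 = 0.000004
  k=2: C(11,2)·0.77^2·0.23^9 = 0.000059
Total = 0.000062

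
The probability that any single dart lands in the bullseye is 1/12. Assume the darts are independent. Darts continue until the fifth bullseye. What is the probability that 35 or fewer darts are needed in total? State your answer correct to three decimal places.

0.163

Finishing within 35 darts ⇔ at least 5 successes in the first 35. With X ~ Binomial(35, 0.083333), P(Y ≤ 35) = 1 − P(X ≤ 4).
  k=0: C(35,0)·0.083333^0·0.916667^35 = 0.04758
  k=1: C(35,1)·0.083333^1·0.916667^34 = 0.15138
  k=2: C(35,2)·0.083333^2·0.916667^33 = 0.23395
  k=3: C(35,3)·0.083333^3·0.916667^32 = 0.23395
  k=4: C(35,4)·0.083333^4·0.916667^31 = 0.17015
1 − 0.83702 = 0.16298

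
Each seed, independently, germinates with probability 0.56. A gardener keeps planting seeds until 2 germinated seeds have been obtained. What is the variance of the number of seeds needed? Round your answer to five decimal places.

Y = total seeds until the second success; negative binomial with r=2, p=0.56.
Var(Y) = r(1−p)/p² = 2·0.44 / 0.56² = 2.8061224

2.80612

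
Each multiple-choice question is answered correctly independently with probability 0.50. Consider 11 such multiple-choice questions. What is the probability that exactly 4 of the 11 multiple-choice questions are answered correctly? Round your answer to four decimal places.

X ~ Binomial(n=11, p=0.50).
P(X=4) = C(11,4) · p^4 · (1−p)^7
= 330 · 0.0625 · 0.0078125 = 0.161133

0.1611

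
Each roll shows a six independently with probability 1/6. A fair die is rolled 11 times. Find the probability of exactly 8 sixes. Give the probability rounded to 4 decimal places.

0.0001

X ~ Binomial(n=11, p=0.166667).
P(X=8) = C(11,8) · p^8 · (1−p)^3
= 165 · 5.9537e-07 · 0.5787 = 0.000057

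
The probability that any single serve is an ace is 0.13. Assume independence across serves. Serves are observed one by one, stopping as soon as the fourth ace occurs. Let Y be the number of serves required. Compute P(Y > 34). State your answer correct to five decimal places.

Needing more than 34 serves ⇔ fewer than 4 successes in the first 34. With X ~ Binomial(34, 0.13), P(Y > 34) = P(X ≤ 3).
  k=0: C(34,0)·0.13^0·0.87^34 = 0.0087832
  k=1: C(34,1)·0.13^1·0.87^33 = 0.0446229
  k=2: C(34,2)·0.13^2·0.87^32 = 0.1100185
  k=3: C(34,3)·0.13^3·0.87^31 = 0.1753551
P(X ≤ 3) = 0.3387797

0.33878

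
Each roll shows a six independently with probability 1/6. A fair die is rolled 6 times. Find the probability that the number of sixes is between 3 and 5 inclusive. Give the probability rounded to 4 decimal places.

0.0623

X ~ Binomial(6, 0.166667); P(3 ≤ X ≤ 5) = Σ C(6,k) p^k (1−p)^(6−k) over k:
  k=3: C(6,3)·0.166667^3·0.833333^3 = 0.053584
  k=4: C(6,4)·0.166667^4·0.833333^2 = 0.008038
  k=5: C(6,5)·0.166667^5·0.833333^1 = 0.000643
Total = 0.062264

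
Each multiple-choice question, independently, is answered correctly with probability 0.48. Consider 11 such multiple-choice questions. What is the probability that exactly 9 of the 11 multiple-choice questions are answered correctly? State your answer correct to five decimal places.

0.02012

X ~ Binomial(n=11, p=0.48).
P(X=9) = C(11,9) · p^9 · (1−p)^2
= 55 · 0.0013526 · 0.2704 = 0.0201159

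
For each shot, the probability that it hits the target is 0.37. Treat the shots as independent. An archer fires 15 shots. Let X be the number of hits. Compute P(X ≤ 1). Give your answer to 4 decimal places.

0.0096

X ~ Binomial(15, 0.37); P(X ≤ 1) = Σ C(15,k) p^k (1−p)^(15−k) over k:
  k=0: C(15,0)·0.37^0·0.63^15 = 0.000977
  k=1: C(15,1)·0.37^1·0.63^14 = 0.008611
Total = 0.009589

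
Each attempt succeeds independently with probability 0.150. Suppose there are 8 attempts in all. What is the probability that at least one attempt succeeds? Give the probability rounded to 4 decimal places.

0.7275

P(at least one) = 1 − P(none) = 1 − (1 − 0.15)^8
= 1 − 0.272491 = 0.727509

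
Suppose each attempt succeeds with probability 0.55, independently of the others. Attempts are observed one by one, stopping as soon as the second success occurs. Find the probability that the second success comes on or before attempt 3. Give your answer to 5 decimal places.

Finishing within 3 attempts ⇔ at least 2 successes in the first 3. With X ~ Binomial(3, 0.55), P(Y ≤ 3) = 1 − P(X ≤ 1).
  k=0: C(3,0)·0.55^0·0.45^3 = 0.0911250
  k=1: C(3,1)·0.55^1·0.45^2 = 0.3341250
1 − 0.4252500 = 0.5747500

0.57475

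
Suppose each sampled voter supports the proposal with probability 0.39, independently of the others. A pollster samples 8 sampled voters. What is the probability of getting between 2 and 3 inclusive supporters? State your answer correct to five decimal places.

0.49998

X ~ Binomial(8, 0.39); P(2 ≤ X ≤ 3) = Σ C(8,k) p^k (1−p)^(8−k) over k:
  k=2: C(8,2)·0.39^2·0.61^6 = 0.2194150
  k=3: C(8,3)·0.39^3·0.61^5 = 0.2805634
Total = 0.4999784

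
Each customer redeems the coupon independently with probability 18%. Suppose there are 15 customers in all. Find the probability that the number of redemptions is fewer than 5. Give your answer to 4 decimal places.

0.8833

X ~ Binomial(15, 0.18); P(X ≤ 4) = Σ C(15,k) p^k (1−p)^(15−k) over k:
  k=0: C(15,0)·0.18^0·0.82^15 = 0.050957
  k=1: C(15,1)·0.18^1·0.82^14 = 0.167787
  k=2: C(15,2)·0.18^2·0.82^13 = 0.257819
  k=3: C(15,3)·0.18^3·0.82^12 = 0.245242
  k=4: C(15,4)·0.18^4·0.82^11 = 0.161501
Total = 0.883306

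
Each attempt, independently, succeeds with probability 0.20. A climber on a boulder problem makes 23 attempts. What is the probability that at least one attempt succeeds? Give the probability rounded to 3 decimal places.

0.994

P(at least one) = 1 − P(none) = 1 − (1 − 0.20)^23
= 1 − 0.00590 = 0.99410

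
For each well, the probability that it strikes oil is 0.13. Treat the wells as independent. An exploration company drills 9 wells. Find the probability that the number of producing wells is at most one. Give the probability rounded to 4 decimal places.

0.6696

X ~ Binomial(9, 0.13); P(X ≤ 1) = Σ C(9,k) p^k (1−p)^(9−k) over k:
  k=0: C(9,0)·0.13^0·0.87^9 = 0.285544
  k=1: C(9,1)·0.13^1·0.87^8 = 0.384008
Total = 0.669552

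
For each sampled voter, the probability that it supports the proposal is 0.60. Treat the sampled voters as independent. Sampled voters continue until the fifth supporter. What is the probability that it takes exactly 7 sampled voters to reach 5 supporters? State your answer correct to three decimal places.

0.187

Y = trial on which the fifth success occurs; negative binomial, r=5, p=0.60.
P(Y=7) = C(6,4) · p^5 · (1−p)^2
= 15 · 0.07776 · 0.16 = 0.18662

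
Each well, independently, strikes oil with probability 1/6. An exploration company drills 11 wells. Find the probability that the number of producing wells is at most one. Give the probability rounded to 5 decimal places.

0.43068

X ~ Binomial(11, 0.166667); P(X ≤ 1) = Σ C(11,k) p^k (1−p)^(11−k) over k:
  k=0: C(11,0)·0.166667^0·0.833333^11 = 0.1345880
  k=1: C(11,1)·0.166667^1·0.833333^10 = 0.2960936
Total = 0.4306816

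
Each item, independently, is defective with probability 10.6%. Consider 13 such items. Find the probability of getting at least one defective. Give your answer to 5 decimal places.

P(at least one) = 1 − P(none) = 1 − (1 − 0.106)^13
= 1 − 0.2330171 = 0.7669829

0.76698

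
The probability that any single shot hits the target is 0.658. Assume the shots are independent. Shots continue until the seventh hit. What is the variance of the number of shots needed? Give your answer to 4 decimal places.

5.5293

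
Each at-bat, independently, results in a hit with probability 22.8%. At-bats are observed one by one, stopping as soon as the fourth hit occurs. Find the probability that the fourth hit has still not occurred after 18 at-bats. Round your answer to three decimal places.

Needing more than 18 at-bats ⇔ fewer than 4 successes in the first 18. With X ~ Binomial(18, 0.228), P(Y > 18) = P(X ≤ 3).
  k=0: C(18,0)·0.228^0·0.772^18 = 0.00949
  k=1: C(18,1)·0.228^1·0.772^17 = 0.05043
  k=2: C(18,2)·0.228^2·0.772^16 = 0.12660
  k=3: C(18,3)·0.228^3·0.772^15 = 0.19941
P(X ≤ 3) = 0.38593

0.386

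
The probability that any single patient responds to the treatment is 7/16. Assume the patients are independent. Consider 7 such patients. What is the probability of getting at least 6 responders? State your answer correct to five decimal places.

X ~ Binomial(7, 0.4375); P(X ≥ 6) = Σ C(7,k) p^k (1−p)^(7−k) over k:
  k=6: C(7,6)·0.4375^6·0.5625^1 = 0.0276114
  k=7: C(7,7)·0.4375^7·0.5625^0 = 0.0030679
Total = 0.0306794

0.03068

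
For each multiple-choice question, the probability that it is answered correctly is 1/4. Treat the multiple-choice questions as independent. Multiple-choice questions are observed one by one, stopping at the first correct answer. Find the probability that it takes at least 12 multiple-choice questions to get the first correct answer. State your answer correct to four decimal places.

Y = number of multiple-choice questions to the first success; geometric, p = 0.25.
P(Y > 11) = P(first 11 all fail) = (1−p)^11 = 0.042235

0.0422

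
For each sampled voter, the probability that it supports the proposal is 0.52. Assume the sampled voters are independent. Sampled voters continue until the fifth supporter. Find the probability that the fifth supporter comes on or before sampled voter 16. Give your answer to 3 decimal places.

Finishing within 16 sampled voters ⇔ at least 5 successes in the first 16. With X ~ Binomial(16, 0.52), P(Y ≤ 16) = 1 − P(X ≤ 4).
  k=0: C(16,0)·0.52^0·0.48^16 = 0.00001
  k=1: C(16,1)·0.52^1·0.48^15 = 0.00014
  k=2: C(16,2)·0.52^2·0.48^14 = 0.00112
  k=3: C(16,3)·0.52^3·0.48^13 = 0.00565
  k=4: C(16,4)·0.52^4·0.48^12 = 0.01991
1 − 0.02682 = 0.97318

0.973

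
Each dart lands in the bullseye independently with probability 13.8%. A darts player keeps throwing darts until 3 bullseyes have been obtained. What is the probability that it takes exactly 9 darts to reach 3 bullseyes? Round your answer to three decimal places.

Y = trial on which the third success occurs; negative binomial, r=3, p=0.138.
P(Y=9) = C(8,2) · p^3 · (1−p)^6
= 28 · 0.0026281 · 0.41025 = 0.03019

0.030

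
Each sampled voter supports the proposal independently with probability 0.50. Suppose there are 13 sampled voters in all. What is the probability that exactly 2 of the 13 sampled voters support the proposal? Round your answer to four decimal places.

0.0095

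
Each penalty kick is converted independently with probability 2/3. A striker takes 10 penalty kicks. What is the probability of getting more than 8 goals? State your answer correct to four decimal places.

X ~ Binomial(10, 0.666667); P(X ≥ 9) = Σ C(10,k) p^k (1−p)^(10−k) over k:
  k=9: C(10,9)·0.666667^9·0.333333^1 = 0.086708
  k=10: C(10,10)·0.666667^10·0.333333^0 = 0.017342
Total = 0.104049

0.1040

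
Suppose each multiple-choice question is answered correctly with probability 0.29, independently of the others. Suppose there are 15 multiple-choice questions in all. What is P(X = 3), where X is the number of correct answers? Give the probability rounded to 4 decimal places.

0.1821

X ~ Binomial(n=15, p=0.29).
P(X=3) = C(15,3) · p^3 · (1−p)^12
= 455 · 0.024389 · 0.01641 = 0.182098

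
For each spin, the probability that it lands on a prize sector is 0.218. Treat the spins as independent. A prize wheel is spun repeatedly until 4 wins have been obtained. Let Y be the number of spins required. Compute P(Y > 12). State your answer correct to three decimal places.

Needing more than 12 spins ⇔ fewer than 4 successes in the first 12. With X ~ Binomial(12, 0.218), P(Y > 12) = P(X ≤ 3).
  k=0: C(12,0)·0.218^0·0.782^12 = 0.05230
  k=1: C(12,1)·0.218^1·0.782^11 = 0.17495
  k=2: C(12,2)·0.218^2·0.782^10 = 0.26824
  k=3: C(12,3)·0.218^3·0.782^9 = 0.24926
P(X ≤ 3) = 0.74475

0.745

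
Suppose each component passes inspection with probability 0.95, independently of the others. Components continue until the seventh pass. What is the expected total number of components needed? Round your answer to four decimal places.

7.3684

Y = total components until the seventh success; negative binomial with r=7, p=0.95.
E[Y] = r / p = 7 / 0.95 = 7.368421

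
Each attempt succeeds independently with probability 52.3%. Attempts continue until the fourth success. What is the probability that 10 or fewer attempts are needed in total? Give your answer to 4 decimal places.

0.8633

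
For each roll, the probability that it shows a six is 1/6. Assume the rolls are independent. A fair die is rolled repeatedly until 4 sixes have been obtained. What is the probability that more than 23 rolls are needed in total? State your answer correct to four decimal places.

Needing more than 23 rolls ⇔ fewer than 4 successes in the first 23. With X ~ Binomial(23, 0.166667), P(Y > 23) = P(X ≤ 3).
  k=0: C(23,0)·0.166667^0·0.833333^23 = 0.015095
  k=1: C(23,1)·0.166667^1·0.833333^22 = 0.069437
  k=2: C(23,2)·0.166667^2·0.833333^21 = 0.152761
  k=3: C(23,3)·0.166667^3·0.833333^20 = 0.213865
P(X ≤ 3) = 0.451158

0.4512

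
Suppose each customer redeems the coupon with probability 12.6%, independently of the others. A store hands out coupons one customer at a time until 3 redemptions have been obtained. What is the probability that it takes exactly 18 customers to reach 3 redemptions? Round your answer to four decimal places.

0.0361

Y = trial on which the third success occurs; negative binomial, r=3, p=0.126.
P(Y=18) = C(17,2) · p^3 · (1−p)^15
= 136 · 0.0020004 · 0.13264 = 0.036085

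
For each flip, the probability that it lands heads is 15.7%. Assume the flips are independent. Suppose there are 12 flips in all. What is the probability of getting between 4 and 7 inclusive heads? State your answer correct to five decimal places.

0.10532

X ~ Binomial(12, 0.157); P(4 ≤ X ≤ 7) = Σ C(12,k) p^k (1−p)^(12−k) over k:
  k=4: C(12,4)·0.157^4·0.843^8 = 0.0767051
  k=5: C(12,5)·0.157^5·0.843^7 = 0.0228569
  k=6: C(12,6)·0.157^6·0.843^6 = 0.0049663
  k=7: C(12,7)·0.157^7·0.843^5 = 0.0007928
Total = 0.1053211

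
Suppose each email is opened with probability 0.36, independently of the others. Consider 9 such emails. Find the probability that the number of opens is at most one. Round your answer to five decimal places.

X ~ Binomial(9, 0.36); P(X ≤ 1) = Σ C(9,k) p^k (1−p)^(9−k) over k:
  k=0: C(9,0)·0.36^0·0.64^9 = 0.0180144
  k=1: C(9,1)·0.36^1·0.64^8 = 0.0911979
Total = 0.1092123

0.10921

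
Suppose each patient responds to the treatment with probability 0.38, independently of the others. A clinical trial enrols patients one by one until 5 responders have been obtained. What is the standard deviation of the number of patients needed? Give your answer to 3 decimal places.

4.633

Y = total patients until the fifth success; negative binomial with r=5, p=0.38.
SD(Y) = √[r(1−p)/p²] = √(21.46814) = 4.63337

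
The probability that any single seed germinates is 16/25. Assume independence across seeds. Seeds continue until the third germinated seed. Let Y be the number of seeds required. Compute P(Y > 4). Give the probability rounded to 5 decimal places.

Needing more than 4 seeds ⇔ fewer than 3 successes in the first 4. With X ~ Binomial(4, 0.64), P(Y > 4) = P(X ≤ 2).
  k=0: C(4,0)·0.64^0·0.36^4 = 0.0167962
  k=1: C(4,1)·0.64^1·0.36^3 = 0.1194394
  k=2: C(4,2)·0.64^2·0.36^2 = 0.3185050
P(X ≤ 2) = 0.4547405

0.45474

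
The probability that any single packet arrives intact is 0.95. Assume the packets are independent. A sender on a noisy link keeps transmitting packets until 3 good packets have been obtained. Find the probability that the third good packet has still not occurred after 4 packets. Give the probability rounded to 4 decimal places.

Needing more than 4 packets ⇔ fewer than 3 successes in the first 4. With X ~ Binomial(4, 0.95), P(Y > 4) = P(X ≤ 2).
  k=0: C(4,0)·0.95^0·0.05^4 = 0.000006
  k=1: C(4,1)·0.95^1·0.05^3 = 0.000475
  k=2: C(4,2)·0.95^2·0.05^2 = 0.013537
P(X ≤ 2) = 0.014019

0.0140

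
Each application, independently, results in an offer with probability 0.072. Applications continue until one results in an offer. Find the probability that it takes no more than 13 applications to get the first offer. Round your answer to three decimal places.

Y = number of applications to the first success; geometric, p = 0.072.
P(Y ≤ 13) = 1 − (1−p)^13 = 1 − 0.37855 = 0.62145

0.621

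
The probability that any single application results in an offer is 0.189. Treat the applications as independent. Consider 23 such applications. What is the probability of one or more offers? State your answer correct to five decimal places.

0.99192

P(at least one) = 1 − P(none) = 1 − (1 − 0.189)^23
= 1 − 0.0080813 = 0.9919187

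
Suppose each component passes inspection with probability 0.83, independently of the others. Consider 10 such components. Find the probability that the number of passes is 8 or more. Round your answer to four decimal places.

0.7659

X ~ Binomial(10, 0.83); P(X ≥ 8) = Σ C(10,k) p^k (1−p)^(10−k) over k:
  k=8: C(10,8)·0.83^8·0.17^2 = 0.292911
  k=9: C(10,9)·0.83^9·0.17^1 = 0.317798
  k=10: C(10,10)·0.83^10·0.17^0 = 0.155160
Total = 0.765869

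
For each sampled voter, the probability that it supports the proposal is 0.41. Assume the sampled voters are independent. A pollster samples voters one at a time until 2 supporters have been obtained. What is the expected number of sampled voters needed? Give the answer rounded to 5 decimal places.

Y = total sampled voters until the second success; negative binomial with r=2, p=0.41.
E[Y] = r / p = 2 / 0.41 = 4.8780488

4.87805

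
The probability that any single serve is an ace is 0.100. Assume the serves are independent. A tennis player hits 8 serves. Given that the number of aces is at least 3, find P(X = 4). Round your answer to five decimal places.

X ~ Binomial(8, 0.10). Want P(X=4 | X≥3) = P(X=4) / P(X≥3).
P(X=4) = C(8,4)·0.10^4·0.90^4 = 0.0045927
P(X≥3) = 1 − 0.4304672 − 0.3826375 − 0.1488035 = 0.0380918
Ratio = 0.0045927 / 0.0380918 = 0.1205693

0.12057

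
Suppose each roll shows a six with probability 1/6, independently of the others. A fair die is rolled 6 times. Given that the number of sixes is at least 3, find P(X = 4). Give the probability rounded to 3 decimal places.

0.129

X ~ Binomial(6, 0.166667). Want P(X=4 | X≥3) = P(X=4) / P(X≥3).
P(X=4) = C(6,4)·0.166667^4·0.833333^2 = 0.00804
P(X≥3) = 1 − 0.33490 − 0.40188 − 0.20094 = 0.06229
Ratio = 0.00804 / 0.06229 = 0.12904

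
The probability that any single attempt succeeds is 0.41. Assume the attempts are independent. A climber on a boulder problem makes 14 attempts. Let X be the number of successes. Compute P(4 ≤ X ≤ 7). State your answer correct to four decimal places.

0.7213

X ~ Binomial(14, 0.41); P(4 ≤ X ≤ 7) = Σ C(14,k) p^k (1−p)^(14−k) over k:
  k=4: C(14,4)·0.41^4·0.59^10 = 0.144574
  k=5: C(14,5)·0.41^5·0.59^9 = 0.200933
  k=6: C(14,6)·0.41^6·0.59^8 = 0.209447
  k=7: C(14,7)·0.41^7·0.59^7 = 0.166341
Total = 0.721295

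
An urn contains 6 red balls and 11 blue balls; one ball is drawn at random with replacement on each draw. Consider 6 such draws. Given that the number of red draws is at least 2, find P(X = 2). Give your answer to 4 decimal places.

X ~ Binomial(6, 0.352941). Want P(X=2 | X≥2) = P(X=2) / P(X≥2).
P(X=2) = C(6,2)·0.352941^2·0.647059^4 = 0.327545
P(X≥2) = 1 − 0.073394 − 0.240200 = 0.686406
Ratio = 0.327545 / 0.686406 = 0.477188

0.4772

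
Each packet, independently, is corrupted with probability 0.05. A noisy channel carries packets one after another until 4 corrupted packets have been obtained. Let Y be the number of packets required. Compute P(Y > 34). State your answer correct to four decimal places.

0.9119

Needing more than 34 packets ⇔ fewer than 4 successes in the first 34. With X ~ Binomial(34, 0.05), P(Y > 34) = P(X ≤ 3).
  k=0: C(34,0)·0.05^0·0.95^34 = 0.174825
  k=1: C(34,1)·0.05^1·0.95^33 = 0.312844
  k=2: C(34,2)·0.05^2·0.95^32 = 0.271680
  k=3: C(34,3)·0.05^3·0.95^31 = 0.152522
P(X ≤ 3) = 0.911871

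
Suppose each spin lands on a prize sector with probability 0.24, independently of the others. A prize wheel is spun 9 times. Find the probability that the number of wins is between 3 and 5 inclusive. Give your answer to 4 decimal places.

0.3632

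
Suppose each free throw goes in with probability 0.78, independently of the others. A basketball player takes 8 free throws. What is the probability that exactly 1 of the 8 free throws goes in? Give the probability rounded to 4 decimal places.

X ~ Binomial(n=8, p=0.78).
P(X=1) = C(8,1) · p^1 · (1−p)^7
= 8 · 0.78 · 2.4944e-05 = 0.000156

0.0002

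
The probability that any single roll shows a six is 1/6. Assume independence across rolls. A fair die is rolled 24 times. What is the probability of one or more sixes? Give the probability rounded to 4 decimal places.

0.9874

P(at least one) = 1 − P(none) = 1 − (1 − 0.166667)^24
= 1 − 0.012579 = 0.987421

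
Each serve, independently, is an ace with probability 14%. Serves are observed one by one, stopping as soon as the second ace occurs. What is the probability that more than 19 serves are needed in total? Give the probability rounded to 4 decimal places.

Needing more than 19 serves ⇔ fewer than 2 successes in the first 19. With X ~ Binomial(19, 0.14), P(Y > 19) = P(X ≤ 1).
  k=0: C(19,0)·0.14^0·0.86^19 = 0.056947
  k=1: C(19,1)·0.14^1·0.86^18 = 0.176138
P(X ≤ 1) = 0.233085

0.2331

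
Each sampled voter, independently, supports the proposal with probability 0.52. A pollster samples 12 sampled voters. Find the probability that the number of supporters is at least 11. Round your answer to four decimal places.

0.0047

X ~ Binomial(12, 0.52); P(X ≥ 11) = Σ C(12,k) p^k (1−p)^(12−k) over k:
  k=11: C(12,11)·0.52^11·0.48^1 = 0.004330
  k=12: C(12,12)·0.52^12·0.48^0 = 0.000391
Total = 0.004721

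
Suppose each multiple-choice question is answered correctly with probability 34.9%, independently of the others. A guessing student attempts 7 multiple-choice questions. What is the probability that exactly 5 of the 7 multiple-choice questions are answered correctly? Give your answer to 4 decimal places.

X ~ Binomial(n=7, p=0.349).
P(X=5) = C(7,5) · p^5 · (1−p)^2
= 21 · 0.0051776 · 0.4238 = 0.046080

0.0461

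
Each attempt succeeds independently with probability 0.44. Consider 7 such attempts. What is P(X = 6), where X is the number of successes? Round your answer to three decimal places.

X ~ Binomial(n=7, p=0.44).
P(X=6) = C(7,6) · p^6 · (1−p)^1
= 7 · 0.0072563 · 0.56 = 0.02844

0.028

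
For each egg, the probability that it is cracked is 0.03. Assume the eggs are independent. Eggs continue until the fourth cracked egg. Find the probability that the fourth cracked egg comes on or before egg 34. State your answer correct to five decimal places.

0.01833

Finishing within 34 eggs ⇔ at least 4 successes in the first 34. With X ~ Binomial(34, 0.03), P(Y ≤ 34) = 1 − P(X ≤ 3).
  k=0: C(34,0)·0.03^0·0.97^34 = 0.3550087
  k=1: C(34,1)·0.03^1·0.97^33 = 0.3733081
  k=2: C(34,2)·0.03^2·0.97^32 = 0.1905026
  k=3: C(34,3)·0.03^3·0.97^31 = 0.0628462
1 − 0.9816656 = 0.0183344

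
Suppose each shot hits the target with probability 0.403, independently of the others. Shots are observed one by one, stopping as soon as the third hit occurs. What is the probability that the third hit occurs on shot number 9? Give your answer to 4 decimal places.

Y = trial on which the third success occurs; negative binomial, r=3, p=0.403.
P(Y=9) = C(8,2) · p^3 · (1−p)^6
= 28 · 0.065451 · 0.045274 = 0.082970

0.0830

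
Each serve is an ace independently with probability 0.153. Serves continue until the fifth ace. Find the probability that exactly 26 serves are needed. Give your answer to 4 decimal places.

0.0324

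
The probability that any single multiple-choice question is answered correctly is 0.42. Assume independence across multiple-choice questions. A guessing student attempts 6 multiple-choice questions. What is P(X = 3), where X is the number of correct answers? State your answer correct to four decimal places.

0.2891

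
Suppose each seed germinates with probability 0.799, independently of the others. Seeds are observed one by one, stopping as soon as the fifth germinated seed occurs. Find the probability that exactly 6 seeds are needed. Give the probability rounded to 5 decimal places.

0.32727

Y = trial on which the fifth success occurs; negative binomial, r=5, p=0.799.
P(Y=6) = C(5,4) · p^5 · (1−p)^1
= 5 · 0.32564 · 0.201 = 0.3272653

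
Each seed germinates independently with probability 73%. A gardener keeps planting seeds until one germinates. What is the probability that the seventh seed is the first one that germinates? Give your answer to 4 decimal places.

Geometric (trials to first success), p = 0.73.
P(Y = 7) = (1−p)^6 · p = 0.00038742 · 0.73 = 0.000283

0.0003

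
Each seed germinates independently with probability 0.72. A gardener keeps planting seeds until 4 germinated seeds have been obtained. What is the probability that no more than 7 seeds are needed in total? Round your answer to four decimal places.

0.8984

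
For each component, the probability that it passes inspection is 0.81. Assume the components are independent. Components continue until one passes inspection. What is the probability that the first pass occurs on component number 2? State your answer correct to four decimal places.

0.1539

Geometric (trials to first success), p = 0.81.
P(Y = 2) = (1−p)^1 · p = 0.19 · 0.81 = 0.153900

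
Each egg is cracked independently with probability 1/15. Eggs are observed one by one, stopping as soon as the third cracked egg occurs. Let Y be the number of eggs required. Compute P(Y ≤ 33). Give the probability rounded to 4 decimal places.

Finishing within 33 eggs ⇔ at least 3 successes in the first 33. With X ~ Binomial(33, 0.066667), P(Y ≤ 33) = 1 − P(X ≤ 2).
  k=0: C(33,0)·0.066667^0·0.933333^33 = 0.102616
  k=1: C(33,1)·0.066667^1·0.933333^32 = 0.241880
  k=2: C(33,2)·0.066667^2·0.933333^31 = 0.276434
1 − 0.620929 = 0.379071

0.3791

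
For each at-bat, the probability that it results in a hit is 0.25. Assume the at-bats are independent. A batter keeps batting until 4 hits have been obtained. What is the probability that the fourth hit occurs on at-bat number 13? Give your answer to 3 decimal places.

0.065

Y = trial on which the fourth success occurs; negative binomial, r=4, p=0.25.
P(Y=13) = C(12,3) · p^4 · (1−p)^9
= 220 · 0.0039062 · 0.075085 = 0.06453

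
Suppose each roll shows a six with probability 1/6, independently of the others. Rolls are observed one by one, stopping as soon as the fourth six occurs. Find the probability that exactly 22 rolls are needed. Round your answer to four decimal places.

0.0385

Y = trial on which the fourth success occurs; negative binomial, r=4, p=0.166667.
P(Y=22) = C(21,3) · p^4 · (1−p)^18
= 1330 · 0.0007716 · 0.037561 = 0.038546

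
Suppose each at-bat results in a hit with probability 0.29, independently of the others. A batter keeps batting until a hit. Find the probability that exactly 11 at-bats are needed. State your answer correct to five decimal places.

0.00944

Geometric (trials to first success), p = 0.29.
P(Y = 11) = (1−p)^10 · p = 0.032552 · 0.29 = 0.0094402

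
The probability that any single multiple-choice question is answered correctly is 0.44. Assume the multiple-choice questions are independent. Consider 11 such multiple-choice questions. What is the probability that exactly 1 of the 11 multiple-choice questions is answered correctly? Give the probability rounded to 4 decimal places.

0.0147

X ~ Binomial(n=11, p=0.44).
P(X=1) = C(11,1) · p^1 · (1−p)^10
= 11 · 0.44 · 0.0030331 = 0.014680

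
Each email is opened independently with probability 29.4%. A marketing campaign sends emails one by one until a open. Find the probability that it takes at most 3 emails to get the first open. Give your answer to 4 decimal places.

Y = number of emails to the first success; geometric, p = 0.294.
P(Y ≤ 3) = 1 − (1−p)^3 = 1 − 0.351896 = 0.648104

0.6481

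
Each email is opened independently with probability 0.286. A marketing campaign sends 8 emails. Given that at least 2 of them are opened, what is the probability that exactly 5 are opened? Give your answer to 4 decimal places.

0.0545

X ~ Binomial(8, 0.286). Want P(X=5 | X≥2) = P(X=5) / P(X≥2).
P(X=5) = C(8,5)·0.286^5·0.714^3 = 0.039004
P(X≥2) = 1 − 0.067544 − 0.216443 = 0.716013
Ratio = 0.039004 / 0.716013 = 0.054474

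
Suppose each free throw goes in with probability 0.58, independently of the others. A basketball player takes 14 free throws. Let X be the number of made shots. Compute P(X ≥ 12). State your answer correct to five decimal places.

0.02869

X ~ Binomial(14, 0.58); P(X ≥ 12) = Σ C(14,k) p^k (1−p)^(14−k) over k:
  k=12: C(14,12)·0.58^12·0.42^2 = 0.0232635
  k=13: C(14,13)·0.58^13·0.42^1 = 0.0049424
  k=14: C(14,14)·0.58^14·0.42^0 = 0.0004875
Total = 0.0286935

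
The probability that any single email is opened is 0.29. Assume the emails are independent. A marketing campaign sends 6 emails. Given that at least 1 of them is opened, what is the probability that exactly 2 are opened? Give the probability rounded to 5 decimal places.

0.36767

X ~ Binomial(6, 0.29). Want P(X=2 | X≥1) = P(X=2) / P(X≥1).
P(X=2) = C(6,2)·0.29^2·0.71^4 = 0.3205684
P(X≥1) = 1 − 0.1281003 = 0.8718997
Ratio = 0.3205684 / 0.8718997 = 0.3676665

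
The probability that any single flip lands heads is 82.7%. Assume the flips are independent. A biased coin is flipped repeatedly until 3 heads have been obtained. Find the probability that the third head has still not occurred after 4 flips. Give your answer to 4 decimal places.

Needing more than 4 flips ⇔ fewer than 3 successes in the first 4. With X ~ Binomial(4, 0.827), P(Y > 4) = P(X ≤ 2).
  k=0: C(4,0)·0.827^0·0.173^4 = 0.000896
  k=1: C(4,1)·0.827^1·0.173^3 = 0.017128
  k=2: C(4,2)·0.827^2·0.173^2 = 0.122816
P(X ≤ 2) = 0.140839

0.1408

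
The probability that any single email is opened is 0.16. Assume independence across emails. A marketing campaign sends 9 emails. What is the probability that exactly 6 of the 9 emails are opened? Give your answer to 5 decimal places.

0.00084

X ~ Binomial(n=9, p=0.16).
P(X=6) = C(9,6) · p^6 · (1−p)^3
= 84 · 1.6777e-05 · 0.5927 = 0.0008353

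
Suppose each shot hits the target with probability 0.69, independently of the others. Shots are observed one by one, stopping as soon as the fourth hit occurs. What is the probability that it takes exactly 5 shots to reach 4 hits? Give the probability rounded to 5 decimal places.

0.28107

Y = trial on which the fourth success occurs; negative binomial, r=4, p=0.69.
P(Y=5) = C(4,3) · p^4 · (1−p)^1
= 4 · 0.22667 · 0.31 = 0.2810723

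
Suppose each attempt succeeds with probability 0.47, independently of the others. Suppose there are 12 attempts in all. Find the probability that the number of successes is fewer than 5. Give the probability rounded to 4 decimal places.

0.2570

X ~ Binomial(12, 0.47); P(X ≤ 4) = Σ C(12,k) p^k (1−p)^(12−k) over k:
  k=0: C(12,0)·0.47^0·0.53^12 = 0.000491
  k=1: C(12,1)·0.47^1·0.53^11 = 0.005228
  k=2: C(12,2)·0.47^2·0.53^10 = 0.025498
  k=3: C(12,3)·0.47^3·0.53^9 = 0.075370
  k=4: C(12,4)·0.47^4·0.53^8 = 0.150385
Total = 0.256971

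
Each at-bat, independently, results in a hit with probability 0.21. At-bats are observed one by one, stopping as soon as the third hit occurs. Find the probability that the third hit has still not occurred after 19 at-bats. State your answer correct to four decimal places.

Needing more than 19 at-bats ⇔ fewer than 3 successes in the first 19. With X ~ Binomial(19, 0.21), P(Y > 19) = P(X ≤ 2).
  k=0: C(19,0)·0.21^0·0.79^19 = 0.011348
  k=1: C(19,1)·0.21^1·0.79^18 = 0.057314
  k=2: C(19,2)·0.21^2·0.79^17 = 0.137118
P(X ≤ 2) = 0.205780

0.2058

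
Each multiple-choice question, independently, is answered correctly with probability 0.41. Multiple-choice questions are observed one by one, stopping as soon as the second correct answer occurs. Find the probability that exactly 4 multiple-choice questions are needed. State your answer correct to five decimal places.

Y = trial on which the second success occurs; negative binomial, r=2, p=0.41.
P(Y=4) = C(3,1) · p^2 · (1−p)^2
= 3 · 0.1681 · 0.3481 = 0.1755468

0.17555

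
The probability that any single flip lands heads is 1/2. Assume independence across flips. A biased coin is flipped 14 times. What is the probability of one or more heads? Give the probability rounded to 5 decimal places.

0.99994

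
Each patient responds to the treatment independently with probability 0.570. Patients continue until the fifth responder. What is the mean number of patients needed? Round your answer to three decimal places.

Y = total patients until the fifth success; negative binomial with r=5, p=0.57.
E[Y] = r / p = 5 / 0.57 = 8.77193

8.772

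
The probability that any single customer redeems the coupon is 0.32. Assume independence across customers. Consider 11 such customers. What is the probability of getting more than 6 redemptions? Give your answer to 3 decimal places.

X ~ Binomial(11, 0.32); P(X ≥ 7) = Σ C(11,k) p^k (1−p)^(11−k) over k:
  k=7: C(11,7)·0.32^7·0.68^4 = 0.02424
  k=8: C(11,8)·0.32^8·0.68^3 = 0.00570
  k=9: C(11,9)·0.32^9·0.68^2 = 0.00089
  k=10: C(11,10)·0.32^10·0.68^1 = 0.00008
  k=11: C(11,11)·0.32^11·0.68^0 = 0.00000
Total = 0.03093

0.031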